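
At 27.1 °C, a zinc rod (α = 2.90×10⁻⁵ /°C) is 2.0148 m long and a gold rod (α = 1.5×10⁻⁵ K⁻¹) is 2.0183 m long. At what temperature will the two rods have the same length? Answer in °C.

L₁(1 + α₁ΔT) = L₂(1 + α₂ΔT) ⇒ ΔT = (L₂ − L₁)/(α₁L₁ − α₂L₂)
L₂ − L₁ = 2.0183 − 2.0148 = 3.50×10⁻³ m
α₁L₁ − α₂L₂ = 2.90×10⁻⁵×2.0148 − 1.5×10⁻⁵×2.0183 = 2.81547×10⁻⁵ m/K
ΔT = 3.50×10⁻³ / 2.81547×10⁻⁵ = 124.313 K
T = 27.1 + 124.313 = 151.413 °C

T = 151.4 °C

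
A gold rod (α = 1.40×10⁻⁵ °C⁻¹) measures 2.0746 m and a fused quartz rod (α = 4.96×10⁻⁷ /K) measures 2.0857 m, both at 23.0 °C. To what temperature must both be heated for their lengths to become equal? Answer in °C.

T = 419.3 °C

Equal length when α₁L₁ΔT − α₂L₂ΔT = L₂ − L₁ = 1.11×10⁻² m
α₁L₁ = 2.90444×10⁻⁵, α₂L₂ = 1.0345072×10⁻⁶ → Δ(αL) = 2.80098928×10⁻⁵ m/K
ΔT = 1.11×10⁻² / 2.80098928×10⁻⁵ = 396.289 K, so T = 23.0 + 396.289 = 419.289 °C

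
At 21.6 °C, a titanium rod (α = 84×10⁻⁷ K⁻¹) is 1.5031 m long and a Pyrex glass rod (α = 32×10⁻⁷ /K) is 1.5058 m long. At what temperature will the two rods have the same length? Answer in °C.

Equal length when α₁L₁ΔT − α₂L₂ΔT = L₂ − L₁ = 2.70×10⁻³ m
α₁L₁ = 1.262604×10⁻⁵, α₂L₂ = 4.81856×10⁻⁶ → Δ(αL) = 7.80748×10⁻⁶ m/K
ΔT = 2.70×10⁻³ / 7.80748×10⁻⁶ = 345.822 K, so T = 21.6 + 345.822 = 367.422 °C

T = 367.4 °C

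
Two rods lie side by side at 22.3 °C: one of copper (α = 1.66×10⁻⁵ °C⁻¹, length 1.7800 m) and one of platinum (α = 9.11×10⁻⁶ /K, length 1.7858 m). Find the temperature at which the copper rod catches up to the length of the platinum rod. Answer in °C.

T = 459.1 °C

L₁(1 + α₁ΔT) = L₂(1 + α₂ΔT) ⇒ ΔT = (L₂ − L₁)/(α₁L₁ − α₂L₂)
L₂ − L₁ = 1.7858 − 1.7800 = 5.80×10⁻³ m
α₁L₁ − α₂L₂ = 1.66×10⁻⁵×1.7800 − 9.11×10⁻⁶×1.7858 = 1.3279362×10⁻⁵ m/K
ΔT = 5.80×10⁻³ / 1.3279362×10⁻⁵ = 436.768 K
T = 22.3 + 436.768 = 459.068 °C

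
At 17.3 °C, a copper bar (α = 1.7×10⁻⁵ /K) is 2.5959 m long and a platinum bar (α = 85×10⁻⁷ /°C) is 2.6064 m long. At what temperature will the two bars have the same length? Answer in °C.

Equal length when α₁L₁ΔT − α₂L₂ΔT = L₂ − L₁ = 1.05×10⁻² m
α₁L₁ = 4.41303×10⁻⁵, α₂L₂ = 2.21544×10⁻⁵ → Δ(αL) = 2.19759×10⁻⁵ m/K
ΔT = 1.05×10⁻² / 2.19759×10⁻⁵ = 477.796 K, so T = 17.3 + 477.796 = 495.096 °C

T = 495.1 °C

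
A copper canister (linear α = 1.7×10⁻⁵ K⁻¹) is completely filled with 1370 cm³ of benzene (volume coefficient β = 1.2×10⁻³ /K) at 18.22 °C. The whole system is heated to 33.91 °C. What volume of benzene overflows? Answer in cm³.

24.7 cm³

The canister also expands: β_container ≈ 3α = 5.1×10⁻⁵ /K
Net overflow = V₀(β_liq − 3α_cont)ΔT
β − 3α = 1.20×10⁻³ − 5.1×10⁻⁵ = 1.149×10⁻³ /K; ΔT = 15.69 K
ΔV = 1370 × 1.149×10⁻³ × 15.69 = 24.7 cm³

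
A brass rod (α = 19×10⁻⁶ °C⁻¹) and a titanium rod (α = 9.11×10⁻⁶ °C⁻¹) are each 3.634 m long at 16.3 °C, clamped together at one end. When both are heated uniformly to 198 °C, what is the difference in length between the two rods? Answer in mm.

ΔT = 181.7 K
brass: ΔL = 19×10⁻⁶ × 3.634 m × 181.7 = 1.2546×10⁻² m = 12.546 mm
titanium: ΔL = 9.11×10⁻⁶ × 3.634 m × 181.7 = 6.0153×10⁻³ m = 6.0153 mm
difference = 12.546 − 6.0153 = 6.5307 mm

6.53 mm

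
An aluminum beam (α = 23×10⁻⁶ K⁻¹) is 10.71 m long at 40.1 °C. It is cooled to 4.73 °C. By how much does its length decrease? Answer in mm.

ΔL = 8.71 mm

|ΔT| = |4.73 − 40.1| = 35.37 K
ΔL = αL₀ΔT = (23×10⁻⁶)(10.71)(35.37) = 8.71×10⁻³ m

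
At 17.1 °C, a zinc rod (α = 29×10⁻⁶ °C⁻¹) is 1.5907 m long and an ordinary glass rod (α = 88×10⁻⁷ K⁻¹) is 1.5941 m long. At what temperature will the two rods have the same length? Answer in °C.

T = 123.0 °C

Equal length when α₁L₁ΔT − α₂L₂ΔT = L₂ − L₁ = 3.40×10⁻³ m
α₁L₁ = 4.61303×10⁻⁵, α₂L₂ = 1.402808×10⁻⁵ → Δ(αL) = 3.210222×10⁻⁵ m/K
ΔT = 3.40×10⁻³ / 3.210222×10⁻⁵ = 105.912 K, so T = 17.1 + 105.912 = 123.012 °C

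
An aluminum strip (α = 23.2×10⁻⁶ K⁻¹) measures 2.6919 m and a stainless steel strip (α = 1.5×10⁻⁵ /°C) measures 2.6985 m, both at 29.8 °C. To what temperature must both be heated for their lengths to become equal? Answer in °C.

T = 330.1 °C

Equal length when α₁L₁ΔT − α₂L₂ΔT = L₂ − L₁ = 6.60×10⁻³ m
α₁L₁ = 6.245208×10⁻⁵, α₂L₂ = 4.04775×10⁻⁵ → Δ(αL) = 2.197458×10⁻⁵ m/K
ΔT = 6.60×10⁻³ / 2.197458×10⁻⁵ = 300.347 K, so T = 29.8 + 300.347 = 330.147 °C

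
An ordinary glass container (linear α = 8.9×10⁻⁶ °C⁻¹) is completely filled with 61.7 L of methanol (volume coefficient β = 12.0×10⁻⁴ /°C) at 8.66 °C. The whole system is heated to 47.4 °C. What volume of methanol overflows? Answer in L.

2.80 L

The container also expands: β_container ≈ 3α = 2.67×10⁻⁵ /K
Net overflow = V₀(β_liq − 3α_cont)ΔT
β − 3α = 1.20×10⁻³ − 2.67×10⁻⁵ = 1.1733×10⁻³ /K; ΔT = 38.74 K
ΔV = 61.7 × 1.1733×10⁻³ × 38.74 = 2.80 L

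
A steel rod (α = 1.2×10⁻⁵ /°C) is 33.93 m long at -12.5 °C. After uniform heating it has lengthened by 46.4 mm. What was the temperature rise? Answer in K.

ΔL = αL₀ΔT ⇒ ΔT = ΔL / (αL₀)
ΔT = 46.4×10⁻³ m / (1.2×10⁻⁵ × 33.93 m) = 113.96 K

ΔT = 114 K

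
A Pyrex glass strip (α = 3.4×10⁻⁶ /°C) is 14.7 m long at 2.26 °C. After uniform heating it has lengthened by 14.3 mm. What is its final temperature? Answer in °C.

ΔL = αL₀ΔT ⇒ ΔT = ΔL / (αL₀)
ΔT = 14.3×10⁻³ m / (3.4×10⁻⁶ × 14.7 m) = 286.11 K
T = 2.26 + 286.11 = 288.37 °C

T = 288 °C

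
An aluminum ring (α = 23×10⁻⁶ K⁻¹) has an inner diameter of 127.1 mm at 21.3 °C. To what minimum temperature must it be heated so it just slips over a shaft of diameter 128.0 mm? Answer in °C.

T = 329 °C

Required Δd = 128.0 − 127.1 = 0.9 mm
Δd = αd₀ΔT ⇒ ΔT = Δd/(αd₀) = 0.9 / (23×10⁻⁶ × 127.1) = 307.87 K
T_min = 21.3 + 307.87 = 329.17 °C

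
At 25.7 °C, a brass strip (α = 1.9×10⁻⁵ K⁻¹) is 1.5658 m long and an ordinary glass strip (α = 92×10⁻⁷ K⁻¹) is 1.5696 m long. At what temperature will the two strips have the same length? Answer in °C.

T = 273.9 °C

Equal length when α₁L₁ΔT − α₂L₂ΔT = L₂ − L₁ = 3.80×10⁻³ m
α₁L₁ = 2.97502×10⁻⁵, α₂L₂ = 1.444032×10⁻⁵ → Δ(αL) = 1.530988×10⁻⁵ m/K
ΔT = 3.80×10⁻³ / 1.530988×10⁻⁵ = 248.206 K, so T = 25.7 + 248.206 = 273.906 °C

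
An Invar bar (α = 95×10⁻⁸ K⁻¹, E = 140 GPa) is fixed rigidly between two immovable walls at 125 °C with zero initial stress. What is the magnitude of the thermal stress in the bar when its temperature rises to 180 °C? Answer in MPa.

Fully constrained: the free strain ε = αΔT is blocked, so σ = Eε = EαΔT.
|ΔT| = 55 K
σ = 140×10⁹ × 95×10⁻⁸ × 55 = 7.32×10⁶ Pa

σ = 7.32 MPa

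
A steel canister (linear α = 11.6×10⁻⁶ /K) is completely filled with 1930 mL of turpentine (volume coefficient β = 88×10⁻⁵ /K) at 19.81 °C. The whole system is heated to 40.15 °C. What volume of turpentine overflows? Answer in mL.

33.2 mL

The canister also expands: β_container ≈ 3α = 3.48×10⁻⁵ /K
Net overflow = V₀(β_liq − 3α_cont)ΔT
β − 3α = 8.80×10⁻⁴ − 3.48×10⁻⁵ = 8.452×10⁻⁴ /K; ΔT = 20.34 K
ΔV = 1930 × 8.452×10⁻⁴ × 20.34 = 33.2 mL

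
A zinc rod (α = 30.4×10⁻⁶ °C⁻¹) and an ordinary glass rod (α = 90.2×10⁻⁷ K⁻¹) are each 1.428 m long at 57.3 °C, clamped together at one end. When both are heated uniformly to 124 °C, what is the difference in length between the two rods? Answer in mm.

2.04 mm

ΔT = 66.7 K
zinc: ΔL = 30.4×10⁻⁶ × 1.428 m × 66.7 = 2.8955×10⁻³ m = 2.8955 mm
ordinary glass: ΔL = 90.2×10⁻⁷ × 1.428 m × 66.7 = 8.5913×10⁻⁴ m = 0.85913 mm
difference = 2.8955 − 0.85913 = 2.03637 mm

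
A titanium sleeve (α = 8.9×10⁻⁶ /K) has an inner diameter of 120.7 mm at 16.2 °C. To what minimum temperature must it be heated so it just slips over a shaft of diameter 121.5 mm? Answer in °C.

T = 761 °C

Required Δd = 121.5 − 120.7 = 0.8 mm
Δd = αd₀ΔT ⇒ ΔT = Δd/(αd₀) = 0.8 / (8.9×10⁻⁶ × 120.7) = 744.72 K
T_min = 16.2 + 744.72 = 760.92 °C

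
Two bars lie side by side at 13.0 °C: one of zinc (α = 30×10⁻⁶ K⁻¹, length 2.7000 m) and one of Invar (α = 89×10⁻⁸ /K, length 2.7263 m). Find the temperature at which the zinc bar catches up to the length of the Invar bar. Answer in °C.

T = 347.7 °C

L₁(1 + α₁ΔT) = L₂(1 + α₂ΔT) ⇒ ΔT = (L₂ − L₁)/(α₁L₁ − α₂L₂)
L₂ − L₁ = 2.7263 − 2.7000 = 2.63×10⁻² m
α₁L₁ − α₂L₂ = 30×10⁻⁶×2.7000 − 89×10⁻⁸×2.7263 = 7.8573593×10⁻⁵ m/K
ΔT = 2.63×10⁻² / 7.8573593×10⁻⁵ = 334.718 K
T = 13.0 + 334.718 = 347.718 °C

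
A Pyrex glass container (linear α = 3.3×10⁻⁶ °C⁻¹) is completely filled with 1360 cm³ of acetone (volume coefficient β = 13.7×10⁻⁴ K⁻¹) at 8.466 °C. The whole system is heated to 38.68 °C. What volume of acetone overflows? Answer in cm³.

The container also expands: β_container ≈ 3α = 9.9×10⁻⁶ /K
Net overflow = V₀(β_liq − 3α_cont)ΔT
β − 3α = 1.37×10⁻³ − 9.9×10⁻⁶ = 1.3601×10⁻³ /K; ΔT = 30.214 K
ΔV = 1360 × 1.3601×10⁻³ × 30.214 = 55.9 cm³

55.9 cm³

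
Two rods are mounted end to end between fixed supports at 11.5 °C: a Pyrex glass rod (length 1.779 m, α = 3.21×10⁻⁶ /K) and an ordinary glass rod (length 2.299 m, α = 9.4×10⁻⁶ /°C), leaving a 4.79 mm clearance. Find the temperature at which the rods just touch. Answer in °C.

α₁L₁ = 5.71059×10⁻⁶ m/K, α₂L₂ = 2.16106×10⁻⁵ m/K → total 2.732119×10⁻⁵ m/K
ΔT = g/(α₁L₁+α₂L₂) = 4.79×10⁻³ / 2.732119×10⁻⁵ = 175.32 K
T = 11.5 + 175.32 = 186.82 °C

T = 187 °C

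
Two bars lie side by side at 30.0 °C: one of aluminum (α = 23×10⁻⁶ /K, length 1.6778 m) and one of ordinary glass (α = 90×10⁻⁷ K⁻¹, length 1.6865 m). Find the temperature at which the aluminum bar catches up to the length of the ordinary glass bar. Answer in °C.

T = 401.6 °C

Equal length when α₁L₁ΔT − α₂L₂ΔT = L₂ − L₁ = 8.70×10⁻³ m
α₁L₁ = 3.85894×10⁻⁵, α₂L₂ = 1.51785×10⁻⁵ → Δ(αL) = 2.34109×10⁻⁵ m/K
ΔT = 8.70×10⁻³ / 2.34109×10⁻⁵ = 371.622 K, so T = 30.0 + 371.622 = 401.622 °C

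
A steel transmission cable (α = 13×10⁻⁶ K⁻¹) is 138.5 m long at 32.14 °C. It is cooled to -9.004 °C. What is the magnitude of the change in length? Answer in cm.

ΔL = 7.41 cm

|ΔT| = |-9.004 − 32.14| = 41.144 K
ΔL = αL₀ΔT = (13×10⁻⁶)(138.5)(41.144) = 7.41×10⁻² m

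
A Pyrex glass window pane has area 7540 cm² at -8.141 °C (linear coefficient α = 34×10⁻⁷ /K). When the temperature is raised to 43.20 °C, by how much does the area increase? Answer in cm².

Area coefficient ≈ 2α; |ΔT| = 51.341 K
ΔA = 2αA₀ΔT = 2(34×10⁻⁷)(7540)(51.341) = 2.63 cm²

ΔA = 2.63 cm²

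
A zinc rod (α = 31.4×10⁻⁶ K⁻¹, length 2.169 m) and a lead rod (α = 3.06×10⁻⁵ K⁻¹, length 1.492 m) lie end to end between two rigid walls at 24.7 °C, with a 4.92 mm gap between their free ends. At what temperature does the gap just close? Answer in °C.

α₁L₁ = 6.81066×10⁻⁵ m/K, α₂L₂ = 4.56552×10⁻⁵ m/K → total 1.137618×10⁻⁴ m/K
ΔT = g/(α₁L₁+α₂L₂) = 4.92×10⁻³ / 1.137618×10⁻⁴ = 43.248 K
T = 24.7 + 43.248 = 67.948 °C

T = 67.9 °C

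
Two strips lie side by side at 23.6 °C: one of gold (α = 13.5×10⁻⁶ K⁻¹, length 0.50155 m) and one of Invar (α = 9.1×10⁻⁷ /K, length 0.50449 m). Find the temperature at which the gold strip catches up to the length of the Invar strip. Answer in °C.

Equal length when α₁L₁ΔT − α₂L₂ΔT = L₂ − L₁ = 2.94×10⁻³ m
α₁L₁ = 6.770925×10⁻⁶, α₂L₂ = 4.590859×10⁻⁷ → Δ(αL) = 6.3118391×10⁻⁶ m/K
ΔT = 2.94×10⁻³ / 6.3118391×10⁻⁶ = 465.791 K, so T = 23.6 + 465.791 = 489.391 °C

T = 489.4 °C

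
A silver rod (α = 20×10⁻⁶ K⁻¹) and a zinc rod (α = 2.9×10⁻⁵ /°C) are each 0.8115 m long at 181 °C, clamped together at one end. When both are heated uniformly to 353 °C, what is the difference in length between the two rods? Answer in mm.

ΔT = 172 K
silver: ΔL = 20×10⁻⁶ × 0.8115 m × 172 = 2.7916×10⁻³ m = 2.7916 mm
zinc: ΔL = 2.9×10⁻⁵ × 0.8115 m × 172 = 4.0478×10⁻³ m = 4.0478 mm
difference = 4.0478 − 2.7916 = 1.2562 mm

1.26 mm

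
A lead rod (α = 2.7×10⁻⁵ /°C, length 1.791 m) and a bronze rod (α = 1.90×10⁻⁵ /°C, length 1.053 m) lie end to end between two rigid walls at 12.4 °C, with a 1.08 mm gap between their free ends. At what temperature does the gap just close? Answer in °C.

T = 28.2 °C

Gap closes when ΔL₁ + ΔL₂ = 1.08 mm = 1.08×10⁻³ m
(α₁L₁ + α₂L₂)ΔT = g
α₁L₁ + α₂L₂ = 2.7×10⁻⁵×1.791 + 1.90×10⁻⁵×1.053 = 6.8364×10⁻⁵ m/K
ΔT = 1.08×10⁻³ / 6.8364×10⁻⁵ = 15.798 K
T = 12.4 + 15.798 = 28.198 °C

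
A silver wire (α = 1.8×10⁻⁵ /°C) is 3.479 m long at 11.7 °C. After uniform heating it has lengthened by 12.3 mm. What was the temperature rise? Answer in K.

ΔL = αL₀ΔT ⇒ ΔT = ΔL / (αL₀)
ΔT = 12.3×10⁻³ m / (1.8×10⁻⁵ × 3.479 m) = 196.42 K

ΔT = 196 K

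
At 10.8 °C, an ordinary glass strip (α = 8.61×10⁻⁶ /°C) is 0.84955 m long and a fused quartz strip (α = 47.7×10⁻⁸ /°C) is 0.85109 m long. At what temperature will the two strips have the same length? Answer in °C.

T = 233.7 °C

Equal length when α₁L₁ΔT − α₂L₂ΔT = L₂ − L₁ = 1.54×10⁻³ m
α₁L₁ = 7.3146255×10⁻⁶, α₂L₂ = 4.0596993×10⁻⁷ → Δ(αL) = 6.90865557×10⁻⁶ m/K
ΔT = 1.54×10⁻³ / 6.90865557×10⁻⁶ = 222.909 K, so T = 10.8 + 222.909 = 233.709 °C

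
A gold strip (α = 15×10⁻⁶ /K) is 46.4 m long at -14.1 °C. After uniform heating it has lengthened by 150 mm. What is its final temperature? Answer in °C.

T = 201 °C

ΔL = αL₀ΔT ⇒ ΔT = ΔL / (αL₀)
ΔT = 150×10⁻³ m / (15×10⁻⁶ × 46.4 m) = 215.52 K
T = -14.1 + 215.52 = 201.42 °C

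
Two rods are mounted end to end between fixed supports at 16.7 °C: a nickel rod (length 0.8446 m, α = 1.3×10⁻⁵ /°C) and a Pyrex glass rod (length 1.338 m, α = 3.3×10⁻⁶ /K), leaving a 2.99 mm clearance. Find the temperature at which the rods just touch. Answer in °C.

Gap closes when ΔL₁ + ΔL₂ = 2.99 mm = 2.99×10⁻³ m
(α₁L₁ + α₂L₂)ΔT = g
α₁L₁ + α₂L₂ = 1.3×10⁻⁵×0.8446 + 3.3×10⁻⁶×1.338 = 1.53952×10⁻⁵ m/K
ΔT = 2.99×10⁻³ / 1.53952×10⁻⁵ = 194.22 K
T = 16.7 + 194.22 = 210.92 °C

T = 211 °C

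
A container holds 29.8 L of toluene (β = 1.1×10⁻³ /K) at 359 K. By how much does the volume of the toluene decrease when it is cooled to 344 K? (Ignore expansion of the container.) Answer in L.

|ΔT| = |344 − 359| = 15 K
ΔV = βV₀ΔT = (1.1×10⁻³)(29.8)(15) = 0.492 L

ΔV = 0.492 L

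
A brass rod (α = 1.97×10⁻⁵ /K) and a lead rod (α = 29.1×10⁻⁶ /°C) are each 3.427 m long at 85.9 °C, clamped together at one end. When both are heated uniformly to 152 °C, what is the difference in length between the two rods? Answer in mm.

ΔT = 66.1 K
brass: ΔL = 1.97×10⁻⁵ × 3.427 m × 66.1 = 4.4625×10⁻³ m = 4.4625 mm
lead: ΔL = 29.1×10⁻⁶ × 3.427 m × 66.1 = 6.5919×10⁻³ m = 6.5919 mm
difference = 6.5919 − 4.4625 = 2.1294 mm

2.13 mm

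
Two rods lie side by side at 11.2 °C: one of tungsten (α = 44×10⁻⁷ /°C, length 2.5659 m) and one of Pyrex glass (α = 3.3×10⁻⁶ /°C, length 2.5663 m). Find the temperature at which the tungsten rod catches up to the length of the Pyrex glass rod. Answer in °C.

Equal length when α₁L₁ΔT − α₂L₂ΔT = L₂ − L₁ = 4.00×10⁻⁴ m
α₁L₁ = 1.128996×10⁻⁵, α₂L₂ = 8.46879×10⁻⁶ → Δ(αL) = 2.82117×10⁻⁶ m/K
ΔT = 4.00×10⁻⁴ / 2.82117×10⁻⁶ = 141.785 K, so T = 11.2 + 141.785 = 152.985 °C

T = 153.0 °C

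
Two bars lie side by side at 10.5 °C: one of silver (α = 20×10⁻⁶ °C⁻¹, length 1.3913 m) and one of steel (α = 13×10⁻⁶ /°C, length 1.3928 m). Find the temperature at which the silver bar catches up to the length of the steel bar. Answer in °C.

L₁(1 + α₁ΔT) = L₂(1 + α₂ΔT) ⇒ ΔT = (L₂ − L₁)/(α₁L₁ − α₂L₂)
L₂ − L₁ = 1.3928 − 1.3913 = 1.50×10⁻³ m
α₁L₁ − α₂L₂ = 20×10⁻⁶×1.3913 − 13×10⁻⁶×1.3928 = 9.7196×10⁻⁶ m/K
ΔT = 1.50×10⁻³ / 9.7196×10⁻⁶ = 154.327 K
T = 10.5 + 154.327 = 164.827 °C

T = 164.8 °C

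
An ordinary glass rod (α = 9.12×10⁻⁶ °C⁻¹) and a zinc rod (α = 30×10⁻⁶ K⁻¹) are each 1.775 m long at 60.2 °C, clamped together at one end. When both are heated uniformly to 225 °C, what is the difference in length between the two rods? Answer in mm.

ΔT = 164.8 K
ordinary glass: ΔL = 9.12×10⁻⁶ × 1.775 m × 164.8 = 2.6678×10⁻³ m = 2.6678 mm
zinc: ΔL = 30×10⁻⁶ × 1.775 m × 164.8 = 8.7756×10⁻³ m = 8.7756 mm
difference = 8.7756 − 2.6678 = 6.1078 mm

6.11 mm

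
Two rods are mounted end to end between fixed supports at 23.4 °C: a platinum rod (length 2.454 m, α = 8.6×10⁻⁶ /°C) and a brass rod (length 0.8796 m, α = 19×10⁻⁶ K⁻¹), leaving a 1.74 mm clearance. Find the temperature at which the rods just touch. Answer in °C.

T = 69.4 °C

α₁L₁ = 2.11044×10⁻⁵ m/K, α₂L₂ = 1.67124×10⁻⁵ m/K → total 3.78168×10⁻⁵ m/K
ΔT = g/(α₁L₁+α₂L₂) = 1.74×10⁻³ / 3.78168×10⁻⁵ = 46.011 K
T = 23.4 + 46.011 = 69.411 °C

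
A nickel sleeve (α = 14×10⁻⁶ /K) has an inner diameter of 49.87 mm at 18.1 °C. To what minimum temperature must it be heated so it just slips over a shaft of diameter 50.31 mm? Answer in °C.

T = 648 °C

Required Δd = 50.31 − 49.87 = 0.44 mm
Δd = αd₀ΔT ⇒ ΔT = Δd/(αd₀) = 0.44 / (14×10⁻⁶ × 49.87) = 630.21 K
T_min = 18.1 + 630.21 = 648.31 °C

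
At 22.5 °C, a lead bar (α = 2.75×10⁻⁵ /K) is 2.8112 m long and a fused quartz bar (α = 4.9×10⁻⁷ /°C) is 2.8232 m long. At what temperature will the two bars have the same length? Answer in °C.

T = 180.6 °C

Equal length when α₁L₁ΔT − α₂L₂ΔT = L₂ − L₁ = 1.20×10⁻² m
α₁L₁ = 7.7308×10⁻⁵, α₂L₂ = 1.383368×10⁻⁶ → Δ(αL) = 7.5924632×10⁻⁵ m/K
ΔT = 1.20×10⁻² / 7.5924632×10⁻⁵ = 158.051 K, so T = 22.5 + 158.051 = 180.551 °C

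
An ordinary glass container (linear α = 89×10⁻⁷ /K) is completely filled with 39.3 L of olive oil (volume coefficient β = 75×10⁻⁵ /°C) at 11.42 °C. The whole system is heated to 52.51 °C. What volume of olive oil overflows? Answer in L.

The container also expands: β_container ≈ 3α = 2.67×10⁻⁵ /K
Net overflow = V₀(β_liq − 3α_cont)ΔT
β − 3α = 7.50×10⁻⁴ − 2.67×10⁻⁵ = 7.233×10⁻⁴ /K; ΔT = 41.09 K
ΔV = 39.3 × 7.233×10⁻⁴ × 41.09 = 1.17 L

1.17 L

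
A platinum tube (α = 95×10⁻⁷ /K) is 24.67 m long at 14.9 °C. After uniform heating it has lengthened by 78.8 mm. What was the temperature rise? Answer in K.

ΔL = αL₀ΔT ⇒ ΔT = ΔL / (αL₀)
ΔT = 78.8×10⁻³ m / (95×10⁻⁷ × 24.67 m) = 336.23 K

ΔT = 336 K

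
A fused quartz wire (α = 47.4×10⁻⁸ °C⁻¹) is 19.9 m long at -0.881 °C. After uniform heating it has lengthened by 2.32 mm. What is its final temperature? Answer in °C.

ΔL = αL₀ΔT ⇒ ΔT = ΔL / (αL₀)
ΔT = 2.32×10⁻³ m / (47.4×10⁻⁸ × 19.9 m) = 245.956 K
T = -0.881 + 245.956 = 245.075 °C

T = 245 °C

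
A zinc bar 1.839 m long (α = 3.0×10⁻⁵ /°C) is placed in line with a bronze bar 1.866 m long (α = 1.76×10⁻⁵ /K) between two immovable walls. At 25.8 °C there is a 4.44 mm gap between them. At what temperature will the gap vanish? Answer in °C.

Gap closes when ΔL₁ + ΔL₂ = 4.44 mm = 4.44×10⁻³ m
(α₁L₁ + α₂L₂)ΔT = g
α₁L₁ + α₂L₂ = 3.0×10⁻⁵×1.839 + 1.76×10⁻⁵×1.866 = 8.80116×10⁻⁵ m/K
ΔT = 4.44×10⁻³ / 8.80116×10⁻⁵ = 50.448 K
T = 25.8 + 50.448 = 76.248 °C

T = 76.2 °C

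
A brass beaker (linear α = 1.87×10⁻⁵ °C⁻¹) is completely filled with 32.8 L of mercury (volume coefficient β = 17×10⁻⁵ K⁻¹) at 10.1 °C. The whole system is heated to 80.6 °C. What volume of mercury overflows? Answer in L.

0.263 L

The beaker also expands: β_container ≈ 3α = 5.61×10⁻⁵ /K
Net overflow = V₀(β_liq − 3α_cont)ΔT
β − 3α = 1.70×10⁻⁴ − 5.61×10⁻⁵ = 1.139×10⁻⁴ /K; ΔT = 70.5 K
ΔV = 32.8 × 1.139×10⁻⁴ × 70.5 = 0.263 L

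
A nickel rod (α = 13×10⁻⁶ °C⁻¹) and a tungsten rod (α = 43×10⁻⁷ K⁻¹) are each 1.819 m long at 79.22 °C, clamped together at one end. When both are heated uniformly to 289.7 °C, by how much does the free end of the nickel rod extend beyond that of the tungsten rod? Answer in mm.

3.33 mm

ΔT = 210.48 K
nickel: ΔL = 13×10⁻⁶ × 1.819 m × 210.48 = 4.9772×10⁻³ m = 4.9772 mm
tungsten: ΔL = 43×10⁻⁷ × 1.819 m × 210.48 = 1.6463×10⁻³ m = 1.6463 mm
difference = 4.9772 − 1.6463 = 3.3309 mm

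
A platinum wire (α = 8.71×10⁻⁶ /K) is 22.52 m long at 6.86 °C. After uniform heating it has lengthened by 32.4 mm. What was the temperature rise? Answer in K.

ΔL = αL₀ΔT ⇒ ΔT = ΔL / (αL₀)
ΔT = 32.4×10⁻³ m / (8.71×10⁻⁶ × 22.52 m) = 165.18 K

ΔT = 165 K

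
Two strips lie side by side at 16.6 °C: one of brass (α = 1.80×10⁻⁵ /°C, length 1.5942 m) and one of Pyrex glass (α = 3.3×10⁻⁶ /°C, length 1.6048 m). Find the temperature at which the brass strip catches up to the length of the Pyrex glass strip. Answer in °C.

T = 469.6 °C

Equal length when α₁L₁ΔT − α₂L₂ΔT = L₂ − L₁ = 1.06×10⁻² m
α₁L₁ = 2.86956×10⁻⁵, α₂L₂ = 5.29584×10⁻⁶ → Δ(αL) = 2.339976×10⁻⁵ m/K
ΔT = 1.06×10⁻² / 2.339976×10⁻⁵ = 452.996 K, so T = 16.6 + 452.996 = 469.596 °C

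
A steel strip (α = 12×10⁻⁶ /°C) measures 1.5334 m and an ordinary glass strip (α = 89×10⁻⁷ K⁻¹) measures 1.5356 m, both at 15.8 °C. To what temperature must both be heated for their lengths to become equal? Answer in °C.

L₁(1 + α₁ΔT) = L₂(1 + α₂ΔT) ⇒ ΔT = (L₂ − L₁)/(α₁L₁ − α₂L₂)
L₂ − L₁ = 1.5356 − 1.5334 = 2.20×10⁻³ m
α₁L₁ − α₂L₂ = 12×10⁻⁶×1.5334 − 89×10⁻⁷×1.5356 = 4.73396×10⁻⁶ m/K
ΔT = 2.20×10⁻³ / 4.73396×10⁻⁶ = 464.727 K
T = 15.8 + 464.727 = 480.527 °C

T = 480.5 °C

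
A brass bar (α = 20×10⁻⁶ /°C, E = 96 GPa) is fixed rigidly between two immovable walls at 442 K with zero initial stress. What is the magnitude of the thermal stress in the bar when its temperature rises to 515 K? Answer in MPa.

Fully constrained: the free strain ε = αΔT is blocked, so σ = Eε = EαΔT.
|ΔT| = 73 K
σ = 96.0×10⁹ × 20×10⁻⁶ × 73 = 1.40×10⁸ Pa

σ = 140 MPa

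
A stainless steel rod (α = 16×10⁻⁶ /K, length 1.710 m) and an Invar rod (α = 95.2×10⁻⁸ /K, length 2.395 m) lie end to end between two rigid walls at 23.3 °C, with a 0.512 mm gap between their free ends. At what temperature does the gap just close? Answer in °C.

T = 40.6 °C

Gap closes when ΔL₁ + ΔL₂ = 0.512 mm = 5.12×10⁻⁴ m
(α₁L₁ + α₂L₂)ΔT = g
α₁L₁ + α₂L₂ = 16×10⁻⁶×1.710 + 95.2×10⁻⁸×2.395 = 2.964004×10⁻⁵ m/K
ΔT = 5.12×10⁻⁴ / 2.964004×10⁻⁵ = 17.274 K
T = 23.3 + 17.274 = 40.574 °C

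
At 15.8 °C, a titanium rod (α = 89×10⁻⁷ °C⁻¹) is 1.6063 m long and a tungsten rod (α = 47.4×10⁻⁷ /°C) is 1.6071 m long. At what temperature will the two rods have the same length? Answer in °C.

T = 135.6 °C

Equal length when α₁L₁ΔT − α₂L₂ΔT = L₂ − L₁ = 8.00×10⁻⁴ m
α₁L₁ = 1.429607×10⁻⁵, α₂L₂ = 7.617654×10⁻⁶ → Δ(αL) = 6.678416×10⁻⁶ m/K
ΔT = 8.00×10⁻⁴ / 6.678416×10⁻⁶ = 119.789 K, so T = 15.8 + 119.789 = 135.589 °C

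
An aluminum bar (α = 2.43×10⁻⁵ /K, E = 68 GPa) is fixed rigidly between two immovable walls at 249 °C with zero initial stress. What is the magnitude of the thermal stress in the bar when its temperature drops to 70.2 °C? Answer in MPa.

σ = 295 MPa

Fully constrained: the free strain ε = αΔT is blocked, so σ = Eε = EαΔT.
|ΔT| = 178.8 K
σ = 68.0×10⁹ × 2.43×10⁻⁵ × 178.8 = 2.95×10⁸ Pa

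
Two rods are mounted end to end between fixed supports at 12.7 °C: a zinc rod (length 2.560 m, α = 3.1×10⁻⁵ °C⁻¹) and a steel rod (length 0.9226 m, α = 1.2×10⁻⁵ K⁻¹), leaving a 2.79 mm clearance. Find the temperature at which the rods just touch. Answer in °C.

Gap closes when ΔL₁ + ΔL₂ = 2.79 mm = 2.79×10⁻³ m
(α₁L₁ + α₂L₂)ΔT = g
α₁L₁ + α₂L₂ = 3.1×10⁻⁵×2.560 + 1.2×10⁻⁵×0.9226 = 9.04312×10⁻⁵ m/K
ΔT = 2.79×10⁻³ / 9.04312×10⁻⁵ = 30.852 K
T = 12.7 + 30.852 = 43.552 °C

T = 43.6 °C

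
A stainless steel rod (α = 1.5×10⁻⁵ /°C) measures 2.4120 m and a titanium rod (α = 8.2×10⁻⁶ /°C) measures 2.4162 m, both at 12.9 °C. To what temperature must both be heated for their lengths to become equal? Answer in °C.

Equal length when α₁L₁ΔT − α₂L₂ΔT = L₂ − L₁ = 4.20×10⁻³ m
α₁L₁ = 3.618×10⁻⁵, α₂L₂ = 1.981284×10⁻⁵ → Δ(αL) = 1.636716×10⁻⁵ m/K
ΔT = 4.20×10⁻³ / 1.636716×10⁻⁵ = 256.611 K, so T = 12.9 + 256.611 = 269.511 °C

T = 269.5 °C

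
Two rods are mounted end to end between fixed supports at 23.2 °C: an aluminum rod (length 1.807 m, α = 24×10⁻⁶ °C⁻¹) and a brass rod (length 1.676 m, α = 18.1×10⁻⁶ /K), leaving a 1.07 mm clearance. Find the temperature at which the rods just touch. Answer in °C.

T = 37.7 °C

α₁L₁ = 4.3368×10⁻⁵ m/K, α₂L₂ = 3.03356×10⁻⁵ m/K → total 7.37036×10⁻⁵ m/K
ΔT = g/(α₁L₁+α₂L₂) = 1.07×10⁻³ / 7.37036×10⁻⁵ = 14.518 K
T = 23.2 + 14.518 = 37.718 °C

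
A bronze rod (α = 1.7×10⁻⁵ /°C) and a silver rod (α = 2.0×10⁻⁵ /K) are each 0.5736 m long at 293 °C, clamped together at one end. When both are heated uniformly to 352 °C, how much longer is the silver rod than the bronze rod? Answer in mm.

0.102 mm

ΔT = 59 K
bronze: ΔL = 1.7×10⁻⁵ × 0.5736 m × 59 = 5.7532×10⁻⁴ m = 0.57532 mm
silver: ΔL = 2.0×10⁻⁵ × 0.5736 m × 59 = 6.7685×10⁻⁴ m = 0.67685 mm
difference = 0.67685 − 0.57532 = 0.10153 mm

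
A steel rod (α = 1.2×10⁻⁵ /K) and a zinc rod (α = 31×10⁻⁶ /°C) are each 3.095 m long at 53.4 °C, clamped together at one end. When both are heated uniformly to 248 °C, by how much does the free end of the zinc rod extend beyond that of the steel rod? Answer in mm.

ΔT = 194.6 K
steel: ΔL = 1.2×10⁻⁵ × 3.095 m × 194.6 = 7.2274×10⁻³ m = 7.2274 mm
zinc: ΔL = 31×10⁻⁶ × 3.095 m × 194.6 = 1.8671×10⁻² m = 18.671 mm
difference = 18.671 − 7.2274 = 11.4436 mm

11.4 mm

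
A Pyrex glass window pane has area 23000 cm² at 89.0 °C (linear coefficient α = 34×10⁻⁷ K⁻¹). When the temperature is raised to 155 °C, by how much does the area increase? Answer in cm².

Area coefficient ≈ 2α; |ΔT| = 66.0 K
ΔA = 2αA₀ΔT = 2(34×10⁻⁷)(23000)(66.0) = 10.3 cm²

ΔA = 10.3 cm²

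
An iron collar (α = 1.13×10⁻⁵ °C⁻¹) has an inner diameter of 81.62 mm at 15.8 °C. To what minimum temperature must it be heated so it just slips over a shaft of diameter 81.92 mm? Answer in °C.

T = 341 °C

Required Δd = 81.92 − 81.62 = 0.30 mm
Δd = αd₀ΔT ⇒ ΔT = Δd/(αd₀) = 0.30 / (1.13×10⁻⁵ × 81.62) = 325.27 K
T_min = 15.8 + 325.27 = 341.07 °C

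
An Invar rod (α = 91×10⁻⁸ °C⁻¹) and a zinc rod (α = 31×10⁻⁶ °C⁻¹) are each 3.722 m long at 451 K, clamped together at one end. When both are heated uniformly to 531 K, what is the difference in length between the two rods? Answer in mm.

8.96 mm

ΔT = 80 K
Invar: ΔL = 91×10⁻⁸ × 3.722 m × 80 = 2.7096×10⁻⁴ m = 0.27096 mm
zinc: ΔL = 31×10⁻⁶ × 3.722 m × 80 = 9.2306×10⁻³ m = 9.2306 mm
difference = 9.2306 − 0.27096 = 8.95964 mm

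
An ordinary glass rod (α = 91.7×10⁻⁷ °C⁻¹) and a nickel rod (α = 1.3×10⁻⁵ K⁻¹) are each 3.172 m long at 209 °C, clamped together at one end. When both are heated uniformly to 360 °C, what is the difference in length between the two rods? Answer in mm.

ΔT = 151 K
ordinary glass: ΔL = 91.7×10⁻⁷ × 3.172 m × 151 = 4.3922×10⁻³ m = 4.3922 mm
nickel: ΔL = 1.3×10⁻⁵ × 3.172 m × 151 = 6.2266×10⁻³ m = 6.2266 mm
difference = 6.2266 − 4.3922 = 1.8344 mm

1.83 mm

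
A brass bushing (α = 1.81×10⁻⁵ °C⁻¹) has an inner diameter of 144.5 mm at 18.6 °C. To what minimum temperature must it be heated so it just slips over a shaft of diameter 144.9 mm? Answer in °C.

T = 172 °C

Required Δd = 144.9 − 144.5 = 0.4 mm
Δd = αd₀ΔT ⇒ ΔT = Δd/(αd₀) = 0.4 / (1.81×10⁻⁵ × 144.5) = 152.94 K
T_min = 18.6 + 152.94 = 171.54 °C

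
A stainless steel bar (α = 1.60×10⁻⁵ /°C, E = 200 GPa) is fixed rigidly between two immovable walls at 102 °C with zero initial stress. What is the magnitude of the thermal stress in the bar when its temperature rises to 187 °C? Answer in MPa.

σ = 272 MPa

Fully constrained: the free strain ε = αΔT is blocked, so σ = Eε = EαΔT.
|ΔT| = 85 K
σ = 200×10⁹ × 1.60×10⁻⁵ × 85 = 2.72×10⁸ Pa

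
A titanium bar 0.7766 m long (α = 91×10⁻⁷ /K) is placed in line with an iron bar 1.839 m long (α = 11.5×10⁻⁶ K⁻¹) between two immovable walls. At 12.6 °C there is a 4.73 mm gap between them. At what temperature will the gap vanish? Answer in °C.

T = 180 °C

Gap closes when ΔL₁ + ΔL₂ = 4.73 mm = 4.73×10⁻³ m
(α₁L₁ + α₂L₂)ΔT = g
α₁L₁ + α₂L₂ = 91×10⁻⁷×0.7766 + 11.5×10⁻⁶×1.839 = 2.821556×10⁻⁵ m/K
ΔT = 4.73×10⁻³ / 2.821556×10⁻⁵ = 167.64 K
T = 12.6 + 167.64 = 180.24 °C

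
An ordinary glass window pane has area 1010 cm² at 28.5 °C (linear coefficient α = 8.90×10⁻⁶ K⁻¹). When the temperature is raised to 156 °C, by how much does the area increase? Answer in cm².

ΔA = 2.29 cm²

Area coefficient ≈ 2α; |ΔT| = 127.5 K
ΔA = 2αA₀ΔT = 2(8.90×10⁻⁶)(1010)(127.5) = 2.29 cm²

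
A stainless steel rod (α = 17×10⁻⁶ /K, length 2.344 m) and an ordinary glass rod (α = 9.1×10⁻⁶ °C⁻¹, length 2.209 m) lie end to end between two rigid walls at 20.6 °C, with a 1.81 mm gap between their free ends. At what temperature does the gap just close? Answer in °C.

T = 50.8 °C

Gap closes when ΔL₁ + ΔL₂ = 1.81 mm = 1.81×10⁻³ m
(α₁L₁ + α₂L₂)ΔT = g
α₁L₁ + α₂L₂ = 17×10⁻⁶×2.344 + 9.1×10⁻⁶×2.209 = 5.99499×10⁻⁵ m/K
ΔT = 1.81×10⁻³ / 5.99499×10⁻⁵ = 30.192 K
T = 20.6 + 30.192 = 50.792 °C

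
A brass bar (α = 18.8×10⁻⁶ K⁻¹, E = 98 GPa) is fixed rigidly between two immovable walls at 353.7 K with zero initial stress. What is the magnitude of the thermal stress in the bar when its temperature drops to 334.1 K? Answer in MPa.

σ = 36.1 MPa

Fully constrained: the free strain ε = αΔT is blocked, so σ = Eε = EαΔT.
|ΔT| = 19.6 K
σ = 98.0×10⁹ × 18.8×10⁻⁶ × 19.6 = 3.61×10⁷ Pa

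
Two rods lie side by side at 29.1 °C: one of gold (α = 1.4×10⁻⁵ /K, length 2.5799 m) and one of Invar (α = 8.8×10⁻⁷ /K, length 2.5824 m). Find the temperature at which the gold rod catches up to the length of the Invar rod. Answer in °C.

L₁(1 + α₁ΔT) = L₂(1 + α₂ΔT) ⇒ ΔT = (L₂ − L₁)/(α₁L₁ − α₂L₂)
L₂ − L₁ = 2.5824 − 2.5799 = 2.50×10⁻³ m
α₁L₁ − α₂L₂ = 1.4×10⁻⁵×2.5799 − 8.8×10⁻⁷×2.5824 = 3.3846088×10⁻⁵ m/K
ΔT = 2.50×10⁻³ / 3.3846088×10⁻⁵ = 73.864 K
T = 29.1 + 73.864 = 102.964 °C

T = 103.0 °C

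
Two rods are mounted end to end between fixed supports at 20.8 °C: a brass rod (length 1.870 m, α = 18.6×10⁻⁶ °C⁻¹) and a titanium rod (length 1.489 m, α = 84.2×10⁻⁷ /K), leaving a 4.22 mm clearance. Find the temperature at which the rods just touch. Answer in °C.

T = 110 °C

Gap closes when ΔL₁ + ΔL₂ = 4.22 mm = 4.22×10⁻³ m
(α₁L₁ + α₂L₂)ΔT = g
α₁L₁ + α₂L₂ = 18.6×10⁻⁶×1.870 + 84.2×10⁻⁷×1.489 = 4.731938×10⁻⁵ m/K
ΔT = 4.22×10⁻³ / 4.731938×10⁻⁵ = 89.18 K
T = 20.8 + 89.18 = 109.98 °C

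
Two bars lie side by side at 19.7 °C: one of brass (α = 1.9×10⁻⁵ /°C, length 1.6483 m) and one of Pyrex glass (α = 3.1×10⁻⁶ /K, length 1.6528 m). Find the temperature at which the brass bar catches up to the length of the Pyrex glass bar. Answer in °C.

T = 191.5 °C

L₁(1 + α₁ΔT) = L₂(1 + α₂ΔT) ⇒ ΔT = (L₂ − L₁)/(α₁L₁ − α₂L₂)
L₂ − L₁ = 1.6528 − 1.6483 = 4.50×10⁻³ m
α₁L₁ − α₂L₂ = 1.9×10⁻⁵×1.6483 − 3.1×10⁻⁶×1.6528 = 2.619402×10⁻⁵ m/K
ΔT = 4.50×10⁻³ / 2.619402×10⁻⁵ = 171.795 K
T = 19.7 + 171.795 = 191.495 °C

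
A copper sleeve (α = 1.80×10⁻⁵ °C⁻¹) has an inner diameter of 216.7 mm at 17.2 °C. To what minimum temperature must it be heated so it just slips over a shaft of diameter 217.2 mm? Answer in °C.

T = 145 °C

Required Δd = 217.2 − 216.7 = 0.5 mm
Δd = αd₀ΔT ⇒ ΔT = Δd/(αd₀) = 0.5 / (1.80×10⁻⁵ × 216.7) = 128.19 K
T_min = 17.2 + 128.19 = 145.39 °C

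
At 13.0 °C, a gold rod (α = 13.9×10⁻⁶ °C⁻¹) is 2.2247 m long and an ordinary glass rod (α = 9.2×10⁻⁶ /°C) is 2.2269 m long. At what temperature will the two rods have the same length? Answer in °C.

L₁(1 + α₁ΔT) = L₂(1 + α₂ΔT) ⇒ ΔT = (L₂ − L₁)/(α₁L₁ − α₂L₂)
L₂ − L₁ = 2.2269 − 2.2247 = 2.20×10⁻³ m
α₁L₁ − α₂L₂ = 13.9×10⁻⁶×2.2247 − 9.2×10⁻⁶×2.2269 = 1.043585×10⁻⁵ m/K
ΔT = 2.20×10⁻³ / 1.043585×10⁻⁵ = 210.812 K
T = 13.0 + 210.812 = 223.812 °C

T = 223.8 °C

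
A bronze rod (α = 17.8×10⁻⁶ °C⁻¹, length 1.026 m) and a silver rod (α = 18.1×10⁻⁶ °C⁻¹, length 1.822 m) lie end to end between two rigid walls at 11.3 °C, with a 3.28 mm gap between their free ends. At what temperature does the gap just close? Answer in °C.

T = 75.3 °C

α₁L₁ = 1.82628×10⁻⁵ m/K, α₂L₂ = 3.29782×10⁻⁵ m/K → total 5.1241×10⁻⁵ m/K
ΔT = g/(α₁L₁+α₂L₂) = 3.28×10⁻³ / 5.1241×10⁻⁵ = 64.011 K
T = 11.3 + 64.011 = 75.311 °C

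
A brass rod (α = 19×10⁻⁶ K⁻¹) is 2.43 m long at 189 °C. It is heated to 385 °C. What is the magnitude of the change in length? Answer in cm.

|ΔT| = |385 − 189| = 196 K
ΔL = αL₀ΔT = (19×10⁻⁶)(2.43)(196) = 9.05×10⁻³ m

ΔL = 0.905 cm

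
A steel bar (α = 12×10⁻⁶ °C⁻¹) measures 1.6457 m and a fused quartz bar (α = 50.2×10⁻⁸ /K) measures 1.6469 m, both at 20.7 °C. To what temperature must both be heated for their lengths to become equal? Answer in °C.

L₁(1 + α₁ΔT) = L₂(1 + α₂ΔT) ⇒ ΔT = (L₂ − L₁)/(α₁L₁ − α₂L₂)
L₂ − L₁ = 1.6469 − 1.6457 = 1.20×10⁻³ m
α₁L₁ − α₂L₂ = 12×10⁻⁶×1.6457 − 50.2×10⁻⁸×1.6469 = 1.89216562×10⁻⁵ m/K
ΔT = 1.20×10⁻³ / 1.89216562×10⁻⁵ = 63.4194 K
T = 20.7 + 63.4194 = 84.1194 °C

T = 84.12 °C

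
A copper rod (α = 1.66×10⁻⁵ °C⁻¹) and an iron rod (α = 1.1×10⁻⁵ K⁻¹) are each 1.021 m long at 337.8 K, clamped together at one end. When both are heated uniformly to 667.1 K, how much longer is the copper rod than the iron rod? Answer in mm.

ΔT = 329.3 K
copper: ΔL = 1.66×10⁻⁵ × 1.021 m × 329.3 = 5.5812×10⁻³ m = 5.5812 mm
iron: ΔL = 1.1×10⁻⁵ × 1.021 m × 329.3 = 3.6984×10⁻³ m = 3.6984 mm
difference = 5.5812 − 3.6984 = 1.8828 mm

1.88 mm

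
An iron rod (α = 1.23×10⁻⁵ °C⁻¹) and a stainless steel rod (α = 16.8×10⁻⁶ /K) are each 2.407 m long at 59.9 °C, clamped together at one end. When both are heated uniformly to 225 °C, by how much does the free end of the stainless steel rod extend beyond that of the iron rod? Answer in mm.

ΔT = 165.1 K
iron: ΔL = 1.23×10⁻⁵ × 2.407 m × 165.1 = 4.8880×10⁻³ m = 4.8880 mm
stainless steel: ΔL = 16.8×10⁻⁶ × 2.407 m × 165.1 = 6.6762×10⁻³ m = 6.6762 mm
difference = 6.6762 − 4.8880 = 1.7882 mm

1.79 mm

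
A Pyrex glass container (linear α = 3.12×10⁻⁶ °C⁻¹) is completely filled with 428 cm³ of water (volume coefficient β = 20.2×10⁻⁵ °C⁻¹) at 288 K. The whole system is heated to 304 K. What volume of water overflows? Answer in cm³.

The container also expands: β_container ≈ 3α = 9.36×10⁻⁶ /K
Net overflow = V₀(β_liq − 3α_cont)ΔT
β − 3α = 2.02×10⁻⁴ − 9.36×10⁻⁶ = 1.9264×10⁻⁴ /K; ΔT = 16 K
ΔV = 428 × 1.9264×10⁻⁴ × 16 = 1.32 cm³

1.32 cm³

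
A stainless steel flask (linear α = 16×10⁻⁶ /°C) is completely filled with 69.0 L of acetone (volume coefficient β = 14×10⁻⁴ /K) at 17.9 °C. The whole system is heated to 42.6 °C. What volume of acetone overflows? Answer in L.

2.30 L

The flask also expands: β_container ≈ 3α = 4.8×10⁻⁵ /K
Net overflow = V₀(β_liq − 3α_cont)ΔT
β − 3α = 1.40×10⁻³ − 4.8×10⁻⁵ = 1.352×10⁻³ /K; ΔT = 24.7 K
ΔV = 69.0 × 1.352×10⁻³ × 24.7 = 2.30 L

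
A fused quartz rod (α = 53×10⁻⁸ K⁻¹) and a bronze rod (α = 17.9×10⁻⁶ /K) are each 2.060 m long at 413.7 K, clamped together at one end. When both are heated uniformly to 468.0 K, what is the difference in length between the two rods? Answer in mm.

1.94 mm

ΔT = 54.3 K
fused quartz: ΔL = 53×10⁻⁸ × 2.060 m × 54.3 = 5.9285×10⁻⁵ m = 0.059285 mm
bronze: ΔL = 17.9×10⁻⁶ × 2.060 m × 54.3 = 2.0023×10⁻³ m = 2.0023 mm
difference = 2.0023 − 0.059285 = 1.943015 mm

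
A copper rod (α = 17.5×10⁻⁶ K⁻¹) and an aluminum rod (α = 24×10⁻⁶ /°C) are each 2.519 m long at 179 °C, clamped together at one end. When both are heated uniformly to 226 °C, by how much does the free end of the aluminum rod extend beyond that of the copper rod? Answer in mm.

ΔT = 47 K
copper: ΔL = 17.5×10⁻⁶ × 2.519 m × 47 = 2.0719×10⁻³ m = 2.0719 mm
aluminum: ΔL = 24×10⁻⁶ × 2.519 m × 47 = 2.8414×10⁻³ m = 2.8414 mm
difference = 2.8414 − 2.0719 = 0.7695 mm

0.770 mm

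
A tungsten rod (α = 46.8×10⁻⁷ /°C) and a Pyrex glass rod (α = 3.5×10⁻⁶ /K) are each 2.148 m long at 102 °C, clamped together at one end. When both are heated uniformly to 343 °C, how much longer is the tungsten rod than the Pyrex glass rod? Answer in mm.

ΔT = 241 K
tungsten: ΔL = 46.8×10⁻⁷ × 2.148 m × 241 = 2.4227×10⁻³ m = 2.4227 mm
Pyrex glass: ΔL = 3.5×10⁻⁶ × 2.148 m × 241 = 1.8118×10⁻³ m = 1.8118 mm
difference = 2.4227 − 1.8118 = 0.6109 mm

0.611 mm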